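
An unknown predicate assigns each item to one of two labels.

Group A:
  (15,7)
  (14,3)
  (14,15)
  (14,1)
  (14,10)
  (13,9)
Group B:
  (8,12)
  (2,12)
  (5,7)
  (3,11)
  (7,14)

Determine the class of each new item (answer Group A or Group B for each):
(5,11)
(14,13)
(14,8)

One predicate separates the groups cleanly: first ≥ 9.
Group B: (5,11), since first 5. Group A: (14,13), since first 14. Group A: (14,8), since first 14.

Group B, Group A, Group A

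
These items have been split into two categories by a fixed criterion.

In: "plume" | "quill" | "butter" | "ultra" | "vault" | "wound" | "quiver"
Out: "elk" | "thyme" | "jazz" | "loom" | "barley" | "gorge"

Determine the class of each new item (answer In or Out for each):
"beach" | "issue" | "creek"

Out, In, Out

Looking at the examples, the only property every 'In' case has and every 'Out' case lacks is: contains 'u'.
"beach" → no 'u' → Out.
"issue" → has 'u' → In.
"creek" → no 'u' → Out.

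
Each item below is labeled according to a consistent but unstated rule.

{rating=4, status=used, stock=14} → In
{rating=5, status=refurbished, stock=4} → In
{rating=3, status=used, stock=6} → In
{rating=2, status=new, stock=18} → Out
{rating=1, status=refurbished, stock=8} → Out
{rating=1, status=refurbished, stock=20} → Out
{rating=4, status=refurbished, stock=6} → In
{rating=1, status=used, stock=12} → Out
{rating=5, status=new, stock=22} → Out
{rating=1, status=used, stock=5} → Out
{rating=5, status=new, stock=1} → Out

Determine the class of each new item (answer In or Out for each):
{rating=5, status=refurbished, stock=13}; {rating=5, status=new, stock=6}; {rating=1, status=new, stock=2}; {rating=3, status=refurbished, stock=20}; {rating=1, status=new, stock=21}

One predicate separates the groups cleanly: status is not new AND rating ≥ 2.
In: {rating=5, status=refurbished, stock=13}, since status is refurbished, rating = 5. Out: {rating=5, status=new, stock=6}, since status is new, rating = 5. Out: {rating=1, status=new, stock=2}, since status is new, rating = 1. In: {rating=3, status=refurbished, stock=20}, since status is refurbished, rating = 3. Out: {rating=1, status=new, stock=21}, since status is new, rating = 1.

In, Out, Out, In, Out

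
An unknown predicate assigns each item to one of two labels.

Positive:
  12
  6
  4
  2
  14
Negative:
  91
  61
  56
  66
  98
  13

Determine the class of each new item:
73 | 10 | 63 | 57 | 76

Negative, Positive, Negative, Negative, Negative

The rule appears to be: even AND at most 14.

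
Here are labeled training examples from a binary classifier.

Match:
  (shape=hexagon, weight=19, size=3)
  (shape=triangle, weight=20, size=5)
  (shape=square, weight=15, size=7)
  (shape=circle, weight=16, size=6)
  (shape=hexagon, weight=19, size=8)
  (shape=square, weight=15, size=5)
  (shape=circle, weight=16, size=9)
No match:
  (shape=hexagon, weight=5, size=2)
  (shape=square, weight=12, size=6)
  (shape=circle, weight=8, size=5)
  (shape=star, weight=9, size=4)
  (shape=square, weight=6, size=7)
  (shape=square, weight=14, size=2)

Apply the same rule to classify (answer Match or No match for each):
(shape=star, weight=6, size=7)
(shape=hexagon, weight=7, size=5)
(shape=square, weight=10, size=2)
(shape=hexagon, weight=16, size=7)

No match, No match, No match, Match

'Match' ⟺ weight ≥ 15.
(shape=star, weight=6, size=7): No match (weight = 6). (shape=hexagon, weight=7, size=5): No match (weight = 7). (shape=square, weight=10, size=2): No match (weight = 10). (shape=hexagon, weight=16, size=7): Match (weight = 16).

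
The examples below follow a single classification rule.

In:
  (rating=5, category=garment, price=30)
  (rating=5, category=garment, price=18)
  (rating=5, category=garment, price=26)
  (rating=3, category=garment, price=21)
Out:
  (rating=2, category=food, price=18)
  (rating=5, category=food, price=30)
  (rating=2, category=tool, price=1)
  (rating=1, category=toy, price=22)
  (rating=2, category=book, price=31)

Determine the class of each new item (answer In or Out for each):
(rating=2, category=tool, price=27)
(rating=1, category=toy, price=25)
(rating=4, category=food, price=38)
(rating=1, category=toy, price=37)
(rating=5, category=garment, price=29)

Out, Out, Out, Out, In

The common property of the 'In' items is: category is garment. No 'Out' item has it.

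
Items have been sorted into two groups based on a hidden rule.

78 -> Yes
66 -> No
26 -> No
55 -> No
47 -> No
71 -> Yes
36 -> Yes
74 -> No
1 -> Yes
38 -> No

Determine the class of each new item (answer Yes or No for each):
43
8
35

Yes, Yes, No

A rule that fits every label: ≡ 1 (mod 7) — true of each 'Yes' example, false of each 'No' one.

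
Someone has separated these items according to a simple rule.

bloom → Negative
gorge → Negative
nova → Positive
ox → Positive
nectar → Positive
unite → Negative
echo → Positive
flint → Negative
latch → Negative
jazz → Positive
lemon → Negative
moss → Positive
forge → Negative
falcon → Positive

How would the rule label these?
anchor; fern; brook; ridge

Positive, Positive, Negative, Negative

A rule that fits every label: even length — true of each 'Positive' example, false of each 'Negative' one.
anchor: Positive (length 6).
fern: Positive (length 4).
brook: Negative (length 5).
ridge: Negative (length 5).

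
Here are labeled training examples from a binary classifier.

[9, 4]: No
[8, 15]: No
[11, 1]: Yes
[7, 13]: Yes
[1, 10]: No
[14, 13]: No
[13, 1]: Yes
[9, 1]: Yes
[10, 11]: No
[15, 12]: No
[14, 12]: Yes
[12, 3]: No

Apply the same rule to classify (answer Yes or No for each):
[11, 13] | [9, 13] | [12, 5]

Yes, Yes, No

The rule appears to be: sum is even.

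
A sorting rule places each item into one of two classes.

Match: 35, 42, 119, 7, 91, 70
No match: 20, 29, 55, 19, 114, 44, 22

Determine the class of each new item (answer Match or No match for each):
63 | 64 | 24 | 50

Checking candidate rules against both groups, what survives is: multiple of 7.

Match, No match, No match, No match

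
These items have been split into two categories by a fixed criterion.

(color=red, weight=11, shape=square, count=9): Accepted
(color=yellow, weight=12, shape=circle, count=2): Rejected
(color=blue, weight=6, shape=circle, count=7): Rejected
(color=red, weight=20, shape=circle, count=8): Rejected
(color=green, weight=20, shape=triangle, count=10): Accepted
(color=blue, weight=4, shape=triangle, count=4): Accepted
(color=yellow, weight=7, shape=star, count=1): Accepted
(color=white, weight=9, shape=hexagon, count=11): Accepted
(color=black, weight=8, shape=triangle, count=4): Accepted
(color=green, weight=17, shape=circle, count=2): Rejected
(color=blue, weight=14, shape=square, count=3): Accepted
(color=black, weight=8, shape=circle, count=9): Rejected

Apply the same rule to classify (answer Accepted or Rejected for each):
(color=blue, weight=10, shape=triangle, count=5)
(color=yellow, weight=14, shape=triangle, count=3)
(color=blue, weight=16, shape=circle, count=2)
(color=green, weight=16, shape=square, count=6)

One predicate separates the groups cleanly: shape is not circle.
(color=blue, weight=10, shape=triangle, count=5): shape is triangle — qualifies, so Accepted. (color=yellow, weight=14, shape=triangle, count=3): shape is triangle — qualifies, so Accepted. (color=blue, weight=16, shape=circle, count=2): shape is circle — doesn't match, so Rejected. (color=green, weight=16, shape=square, count=6): shape is square — qualifies, so Accepted.

Accepted, Accepted, Rejected, Accepted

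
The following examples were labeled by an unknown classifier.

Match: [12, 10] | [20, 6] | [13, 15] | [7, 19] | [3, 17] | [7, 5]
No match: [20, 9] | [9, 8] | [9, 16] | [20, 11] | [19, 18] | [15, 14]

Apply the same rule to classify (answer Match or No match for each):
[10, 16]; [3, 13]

Match, Match

'Match' ⟺ sum is even.
[10, 16]: Match (10+16 = 26).
[3, 13]: Match (3+13 = 16).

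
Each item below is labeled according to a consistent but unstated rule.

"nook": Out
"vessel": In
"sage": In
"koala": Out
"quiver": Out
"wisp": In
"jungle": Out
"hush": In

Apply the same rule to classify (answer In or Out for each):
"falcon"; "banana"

The classifier is using: contains 's'.
Out: "falcon", since no 's'.
Out: "banana", since no 's'.

Out, Out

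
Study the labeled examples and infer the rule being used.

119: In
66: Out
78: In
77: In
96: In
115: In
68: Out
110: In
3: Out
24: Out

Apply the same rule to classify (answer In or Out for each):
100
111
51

In, In, Out

One predicate separates the groups cleanly: at least 77.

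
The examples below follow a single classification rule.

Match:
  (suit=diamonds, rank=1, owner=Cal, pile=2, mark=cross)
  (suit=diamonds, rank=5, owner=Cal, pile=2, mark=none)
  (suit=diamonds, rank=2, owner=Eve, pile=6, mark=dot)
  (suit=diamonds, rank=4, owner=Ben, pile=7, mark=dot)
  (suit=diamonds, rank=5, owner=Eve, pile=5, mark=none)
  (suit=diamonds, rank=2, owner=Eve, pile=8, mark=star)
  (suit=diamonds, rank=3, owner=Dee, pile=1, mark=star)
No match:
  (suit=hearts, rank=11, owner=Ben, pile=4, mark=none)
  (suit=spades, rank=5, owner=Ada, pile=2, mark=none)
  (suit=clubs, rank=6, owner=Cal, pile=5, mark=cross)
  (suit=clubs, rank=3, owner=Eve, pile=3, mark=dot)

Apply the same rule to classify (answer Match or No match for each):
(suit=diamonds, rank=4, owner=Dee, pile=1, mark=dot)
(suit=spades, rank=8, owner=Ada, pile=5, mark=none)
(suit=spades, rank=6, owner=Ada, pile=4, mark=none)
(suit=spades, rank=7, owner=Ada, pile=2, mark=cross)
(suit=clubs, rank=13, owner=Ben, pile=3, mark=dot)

Match, No match, No match, No match, No match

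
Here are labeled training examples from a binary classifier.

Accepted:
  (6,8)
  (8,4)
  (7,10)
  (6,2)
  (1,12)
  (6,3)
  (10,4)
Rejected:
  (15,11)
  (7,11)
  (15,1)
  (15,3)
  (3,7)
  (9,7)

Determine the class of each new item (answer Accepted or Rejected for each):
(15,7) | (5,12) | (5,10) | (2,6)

Rejected, Accepted, Accepted, Accepted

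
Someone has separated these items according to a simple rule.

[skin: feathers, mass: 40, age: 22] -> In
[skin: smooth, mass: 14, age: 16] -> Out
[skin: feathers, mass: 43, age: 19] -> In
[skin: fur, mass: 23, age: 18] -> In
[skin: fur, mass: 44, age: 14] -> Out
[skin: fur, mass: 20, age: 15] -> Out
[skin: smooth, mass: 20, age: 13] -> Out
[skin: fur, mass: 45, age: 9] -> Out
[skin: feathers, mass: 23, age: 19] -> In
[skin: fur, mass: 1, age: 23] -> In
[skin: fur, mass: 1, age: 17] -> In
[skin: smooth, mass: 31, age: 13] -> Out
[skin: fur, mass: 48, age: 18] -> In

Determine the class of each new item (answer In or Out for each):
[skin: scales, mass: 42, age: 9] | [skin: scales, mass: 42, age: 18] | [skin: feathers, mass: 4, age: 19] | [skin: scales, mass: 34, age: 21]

The rule appears to be: age ≥ 17.
[skin: scales, mass: 42, age: 9]: Out (age = 9).
[skin: scales, mass: 42, age: 18]: In (age = 18).
[skin: feathers, mass: 4, age: 19]: In (age = 19).
[skin: scales, mass: 34, age: 21]: In (age = 21).

Out, In, In, In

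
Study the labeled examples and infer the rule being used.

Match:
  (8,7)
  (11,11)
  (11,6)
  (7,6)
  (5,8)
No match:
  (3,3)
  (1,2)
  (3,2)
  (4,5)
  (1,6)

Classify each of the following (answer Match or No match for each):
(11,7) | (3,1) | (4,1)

Match, No match, No match

The simplest hypothesis consistent with all the labels is: sum ≥ 13.
(11,7): 11+7 = 18, checks out → Match. (3,1): 3+1 = 4, fails the rule → No match. (4,1): 4+1 = 5, fails the rule → No match.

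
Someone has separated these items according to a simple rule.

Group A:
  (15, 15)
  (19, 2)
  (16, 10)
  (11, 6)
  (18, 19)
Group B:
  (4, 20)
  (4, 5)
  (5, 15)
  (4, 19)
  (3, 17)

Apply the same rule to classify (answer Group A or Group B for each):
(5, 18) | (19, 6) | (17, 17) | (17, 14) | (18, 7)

'Group A' ⟺ first ≥ 6.
(5, 18): Group B (first 5).
(19, 6): Group A (first 19).
(17, 17): Group A (first 17).
(17, 14): Group A (first 17).
(18, 7): Group A (first 18).

Group B, Group A, Group A, Group A, Group A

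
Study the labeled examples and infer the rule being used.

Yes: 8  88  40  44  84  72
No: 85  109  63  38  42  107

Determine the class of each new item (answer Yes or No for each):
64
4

Rule: multiple of 4. This holds for each 'Yes' example and fails for each 'No' one.
64: Yes (64 = 4·16). 4: Yes (4 = 4·1).

Yes, Yes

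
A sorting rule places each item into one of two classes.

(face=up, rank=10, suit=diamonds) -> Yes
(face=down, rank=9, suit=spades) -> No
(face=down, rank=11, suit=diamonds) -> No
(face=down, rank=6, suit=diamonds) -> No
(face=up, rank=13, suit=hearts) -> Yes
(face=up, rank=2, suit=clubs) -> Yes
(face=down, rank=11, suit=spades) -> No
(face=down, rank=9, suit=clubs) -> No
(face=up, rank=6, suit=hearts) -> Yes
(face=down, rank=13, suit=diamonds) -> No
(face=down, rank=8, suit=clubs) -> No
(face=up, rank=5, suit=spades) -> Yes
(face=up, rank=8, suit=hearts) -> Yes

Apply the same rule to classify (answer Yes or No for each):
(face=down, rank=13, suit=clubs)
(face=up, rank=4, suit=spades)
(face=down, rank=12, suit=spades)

The rule appears to be: face is up.
(face=down, rank=13, suit=clubs): No (face is down).
(face=up, rank=4, suit=spades): Yes (face is up).
(face=down, rank=12, suit=spades): No (face is down).

No, Yes, No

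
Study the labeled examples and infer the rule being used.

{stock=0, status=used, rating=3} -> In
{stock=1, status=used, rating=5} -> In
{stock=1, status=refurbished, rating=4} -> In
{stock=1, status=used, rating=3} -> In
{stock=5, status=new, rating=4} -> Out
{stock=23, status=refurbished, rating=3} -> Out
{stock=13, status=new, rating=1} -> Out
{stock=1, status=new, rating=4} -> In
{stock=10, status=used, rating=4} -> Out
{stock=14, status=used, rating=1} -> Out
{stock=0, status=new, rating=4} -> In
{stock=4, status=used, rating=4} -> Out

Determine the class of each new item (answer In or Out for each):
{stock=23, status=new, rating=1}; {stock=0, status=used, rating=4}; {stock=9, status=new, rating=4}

Out, In, Out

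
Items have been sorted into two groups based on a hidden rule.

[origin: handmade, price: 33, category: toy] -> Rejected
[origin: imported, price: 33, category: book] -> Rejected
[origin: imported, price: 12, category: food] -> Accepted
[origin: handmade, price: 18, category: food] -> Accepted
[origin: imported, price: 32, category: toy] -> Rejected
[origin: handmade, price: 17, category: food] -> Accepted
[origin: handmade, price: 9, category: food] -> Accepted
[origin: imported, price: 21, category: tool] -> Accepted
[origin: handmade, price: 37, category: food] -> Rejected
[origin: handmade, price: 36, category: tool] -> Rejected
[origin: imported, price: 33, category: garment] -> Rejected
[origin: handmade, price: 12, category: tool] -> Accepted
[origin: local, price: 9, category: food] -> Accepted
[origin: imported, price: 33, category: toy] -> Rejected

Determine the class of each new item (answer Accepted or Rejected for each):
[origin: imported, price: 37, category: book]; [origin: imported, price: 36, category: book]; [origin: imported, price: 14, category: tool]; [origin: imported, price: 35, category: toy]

Rejected, Rejected, Accepted, Rejected

All 'Accepted' examples share one property — price ≤ 21 — and every 'Rejected' example lacks it.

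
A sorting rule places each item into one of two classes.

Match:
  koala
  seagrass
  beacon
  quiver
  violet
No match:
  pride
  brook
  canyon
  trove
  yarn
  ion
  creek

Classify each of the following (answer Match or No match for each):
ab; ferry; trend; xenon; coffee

The rule appears to be: has ≥ 3 vowels.

No match, No match, No match, No match, Match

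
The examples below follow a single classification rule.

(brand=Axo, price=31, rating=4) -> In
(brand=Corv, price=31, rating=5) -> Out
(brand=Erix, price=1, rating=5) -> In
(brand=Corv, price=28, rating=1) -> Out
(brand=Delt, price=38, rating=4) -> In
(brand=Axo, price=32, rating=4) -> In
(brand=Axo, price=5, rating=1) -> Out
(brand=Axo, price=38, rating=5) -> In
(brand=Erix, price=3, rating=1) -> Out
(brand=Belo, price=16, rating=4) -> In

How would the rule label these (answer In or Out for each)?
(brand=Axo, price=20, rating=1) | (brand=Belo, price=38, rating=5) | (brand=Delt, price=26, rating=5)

Out, In, In

One predicate separates the groups cleanly: brand is not Corv AND rating ≥ 4.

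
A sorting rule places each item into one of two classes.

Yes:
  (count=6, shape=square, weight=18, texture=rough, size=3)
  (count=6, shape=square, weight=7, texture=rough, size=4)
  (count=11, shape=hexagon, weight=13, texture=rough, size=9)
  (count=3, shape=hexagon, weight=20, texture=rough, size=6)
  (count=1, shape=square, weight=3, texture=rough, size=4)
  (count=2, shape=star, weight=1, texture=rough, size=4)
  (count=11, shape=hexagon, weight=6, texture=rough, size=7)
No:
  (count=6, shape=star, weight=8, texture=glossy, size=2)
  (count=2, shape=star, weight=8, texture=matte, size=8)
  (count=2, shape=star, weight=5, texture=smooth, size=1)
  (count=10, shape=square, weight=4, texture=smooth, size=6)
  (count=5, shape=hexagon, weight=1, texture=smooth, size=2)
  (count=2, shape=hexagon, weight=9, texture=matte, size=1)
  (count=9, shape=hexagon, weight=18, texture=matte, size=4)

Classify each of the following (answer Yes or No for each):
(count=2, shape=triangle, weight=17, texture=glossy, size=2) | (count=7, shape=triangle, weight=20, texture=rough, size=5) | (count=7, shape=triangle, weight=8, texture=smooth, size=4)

The common property of the 'Yes' items is: texture is rough. No 'No' item has it.

No, Yes, No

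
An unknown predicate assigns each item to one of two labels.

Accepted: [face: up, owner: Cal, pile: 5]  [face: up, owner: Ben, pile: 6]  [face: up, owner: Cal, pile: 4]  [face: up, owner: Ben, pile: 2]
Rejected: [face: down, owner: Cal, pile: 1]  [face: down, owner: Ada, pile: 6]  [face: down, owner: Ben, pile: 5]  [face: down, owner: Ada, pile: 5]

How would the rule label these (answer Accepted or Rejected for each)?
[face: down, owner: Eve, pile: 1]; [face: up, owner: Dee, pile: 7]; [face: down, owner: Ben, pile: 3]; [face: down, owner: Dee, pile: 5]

Comparing the two groups points to one rule — face is up.
[face: down, owner: Eve, pile: 1] → face is down → Rejected. [face: up, owner: Dee, pile: 7] → face is up → Accepted. [face: down, owner: Ben, pile: 3] → face is down → Rejected. [face: down, owner: Dee, pile: 5] → face is down → Rejected.

Rejected, Accepted, Rejected, Rejected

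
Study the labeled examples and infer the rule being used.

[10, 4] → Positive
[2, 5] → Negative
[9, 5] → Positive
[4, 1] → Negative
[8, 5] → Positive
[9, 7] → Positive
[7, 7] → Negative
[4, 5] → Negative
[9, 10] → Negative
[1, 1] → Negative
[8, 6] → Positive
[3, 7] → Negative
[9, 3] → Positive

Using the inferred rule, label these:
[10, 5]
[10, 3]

Positive, Positive

The pattern is that an item is 'Positive' exactly when: first > second AND sum ≥ 7.
Positive: [10, 5], since 10 > 5, 10+5 = 15. Positive: [10, 3], since 10 > 3, 10+3 = 13.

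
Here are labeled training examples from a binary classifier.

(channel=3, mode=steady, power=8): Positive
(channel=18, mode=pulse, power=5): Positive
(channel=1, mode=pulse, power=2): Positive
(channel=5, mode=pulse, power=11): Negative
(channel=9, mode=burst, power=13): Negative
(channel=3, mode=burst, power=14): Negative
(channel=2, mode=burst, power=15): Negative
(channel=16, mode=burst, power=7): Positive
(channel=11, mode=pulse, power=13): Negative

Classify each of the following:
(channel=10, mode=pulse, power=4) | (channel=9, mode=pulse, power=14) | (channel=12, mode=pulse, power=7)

The simplest hypothesis consistent with all the labels is: power ≤ 8.
(channel=10, mode=pulse, power=4) — power = 4, hence Positive. (channel=9, mode=pulse, power=14) — power = 14, hence Negative. (channel=12, mode=pulse, power=7) — power = 7, hence Positive.

Positive, Negative, Positive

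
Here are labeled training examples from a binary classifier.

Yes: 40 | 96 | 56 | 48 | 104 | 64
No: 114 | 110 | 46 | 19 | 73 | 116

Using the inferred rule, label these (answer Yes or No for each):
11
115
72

One predicate separates the groups cleanly: multiple of 8.
11 → 11 = 8·1 + 3 → No. 115 → 115 = 8·14 + 3 → No. 72 → 72 = 8·9 → Yes.

No, No, Yes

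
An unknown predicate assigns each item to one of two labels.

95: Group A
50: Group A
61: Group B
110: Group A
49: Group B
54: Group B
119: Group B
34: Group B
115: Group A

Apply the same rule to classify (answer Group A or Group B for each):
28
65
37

Comparing the two groups points to one rule — multiple of 5.
28 → 28 = 5·5 + 3 → Group B.
65 → 65 = 5·13 → Group A.
37 → 37 = 5·7 + 2 → Group B.

Group B, Group A, Group B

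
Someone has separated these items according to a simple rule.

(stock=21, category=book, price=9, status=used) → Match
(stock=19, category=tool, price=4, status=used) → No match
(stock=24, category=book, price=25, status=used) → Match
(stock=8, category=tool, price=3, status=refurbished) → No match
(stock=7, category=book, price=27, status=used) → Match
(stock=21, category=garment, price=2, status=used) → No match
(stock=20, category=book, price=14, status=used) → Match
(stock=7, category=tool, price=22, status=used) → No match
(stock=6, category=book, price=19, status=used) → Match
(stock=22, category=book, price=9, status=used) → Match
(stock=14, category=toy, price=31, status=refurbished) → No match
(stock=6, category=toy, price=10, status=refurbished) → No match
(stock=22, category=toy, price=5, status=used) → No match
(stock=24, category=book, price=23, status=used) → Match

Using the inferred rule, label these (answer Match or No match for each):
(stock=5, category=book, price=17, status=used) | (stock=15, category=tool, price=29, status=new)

Match, No match

The distinguishing property — category is book — holds for all the 'Match' cases and none of the 'No match' cases.
(stock=5, category=book, price=17, status=used) → category is book → Match. (stock=15, category=tool, price=29, status=new) → category is tool → No match.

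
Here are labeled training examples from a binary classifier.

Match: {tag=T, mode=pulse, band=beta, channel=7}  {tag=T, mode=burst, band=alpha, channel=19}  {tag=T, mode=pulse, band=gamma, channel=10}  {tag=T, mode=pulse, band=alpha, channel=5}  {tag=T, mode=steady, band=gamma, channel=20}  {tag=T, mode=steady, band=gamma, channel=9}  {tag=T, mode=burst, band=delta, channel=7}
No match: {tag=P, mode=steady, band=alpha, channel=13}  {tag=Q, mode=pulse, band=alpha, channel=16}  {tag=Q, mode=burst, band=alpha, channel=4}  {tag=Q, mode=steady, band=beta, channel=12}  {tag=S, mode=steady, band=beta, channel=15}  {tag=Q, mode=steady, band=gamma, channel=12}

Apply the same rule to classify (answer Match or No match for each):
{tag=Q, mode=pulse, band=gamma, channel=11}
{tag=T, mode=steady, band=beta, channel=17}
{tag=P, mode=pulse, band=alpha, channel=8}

The classifier is using: tag is T.
No match: {tag=Q, mode=pulse, band=gamma, channel=11}, since tag is Q.
Match: {tag=T, mode=steady, band=beta, channel=17}, since tag is T.
No match: {tag=P, mode=pulse, band=alpha, channel=8}, since tag is P.

No match, Match, No match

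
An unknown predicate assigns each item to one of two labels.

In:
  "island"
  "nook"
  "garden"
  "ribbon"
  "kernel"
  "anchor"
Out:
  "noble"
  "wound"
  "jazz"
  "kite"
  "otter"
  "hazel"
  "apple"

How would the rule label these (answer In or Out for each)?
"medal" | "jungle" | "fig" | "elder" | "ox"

Out, In, Out, Out, Out

A rule that fits every label: even length AND contains 'n' — true of each 'In' example, false of each 'Out' one.
"medal": Out (length 5, no 'n'). "jungle": In (length 6, has 'n'). "fig": Out (length 3, no 'n'). "elder": Out (length 5, no 'n'). "ox": Out (length 2, no 'n').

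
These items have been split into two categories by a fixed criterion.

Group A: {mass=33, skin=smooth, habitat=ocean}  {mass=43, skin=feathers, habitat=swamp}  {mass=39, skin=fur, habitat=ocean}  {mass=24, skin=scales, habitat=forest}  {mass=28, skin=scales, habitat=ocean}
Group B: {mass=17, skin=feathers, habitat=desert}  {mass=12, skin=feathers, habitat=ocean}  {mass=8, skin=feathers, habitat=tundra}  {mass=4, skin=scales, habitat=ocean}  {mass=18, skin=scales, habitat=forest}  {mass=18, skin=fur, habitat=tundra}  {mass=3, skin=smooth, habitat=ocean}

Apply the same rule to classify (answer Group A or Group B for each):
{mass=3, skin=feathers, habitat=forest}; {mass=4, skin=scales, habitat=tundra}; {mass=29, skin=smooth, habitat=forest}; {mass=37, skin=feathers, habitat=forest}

Every 'Group A' example satisfies: mass ≥ 24. None of the 'Group B' examples do.
{mass=3, skin=feathers, habitat=forest}: mass = 3 — does not pass, so Group B. {mass=4, skin=scales, habitat=tundra}: mass = 4 — does not pass, so Group B. {mass=29, skin=smooth, habitat=forest}: mass = 29 — meets the rule, so Group A. {mass=37, skin=feathers, habitat=forest}: mass = 37 — meets the rule, so Group A.

Group B, Group B, Group A, Group A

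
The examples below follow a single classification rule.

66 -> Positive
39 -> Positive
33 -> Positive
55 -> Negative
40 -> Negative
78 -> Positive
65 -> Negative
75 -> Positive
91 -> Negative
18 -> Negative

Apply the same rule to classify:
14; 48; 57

A rule that fits every label: multiple of 3 AND at least 33 — true of each 'Positive' example, false of each 'Negative' one.
14 — 14 = 3·4 + 2, 14 < 33, hence Negative. 48 — 48 = 3·16, 48 ≥ 33, hence Positive. 57 — 57 = 3·19, 57 ≥ 33, hence Positive.

Negative, Positive, Positive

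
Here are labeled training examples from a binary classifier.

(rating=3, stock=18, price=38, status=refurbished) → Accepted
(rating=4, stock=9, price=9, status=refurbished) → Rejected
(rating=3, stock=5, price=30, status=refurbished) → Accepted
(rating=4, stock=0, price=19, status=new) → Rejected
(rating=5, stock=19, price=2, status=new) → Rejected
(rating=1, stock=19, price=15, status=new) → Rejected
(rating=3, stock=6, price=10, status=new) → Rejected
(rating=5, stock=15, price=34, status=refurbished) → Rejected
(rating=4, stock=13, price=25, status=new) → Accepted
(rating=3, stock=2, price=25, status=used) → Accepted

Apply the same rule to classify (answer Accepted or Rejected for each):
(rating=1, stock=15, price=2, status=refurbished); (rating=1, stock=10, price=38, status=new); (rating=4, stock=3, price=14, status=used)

Rejected, Accepted, Rejected

The pattern is that an item is 'Accepted' exactly when: rating ≤ 4 AND price ≥ 25.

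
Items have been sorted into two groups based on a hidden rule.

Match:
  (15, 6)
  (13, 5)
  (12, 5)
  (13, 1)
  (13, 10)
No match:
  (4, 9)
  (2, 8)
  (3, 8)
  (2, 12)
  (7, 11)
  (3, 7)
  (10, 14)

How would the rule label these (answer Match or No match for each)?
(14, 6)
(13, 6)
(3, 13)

The common property of the 'Match' items is: first > second. No 'No match' item has it.

Match, Match, No match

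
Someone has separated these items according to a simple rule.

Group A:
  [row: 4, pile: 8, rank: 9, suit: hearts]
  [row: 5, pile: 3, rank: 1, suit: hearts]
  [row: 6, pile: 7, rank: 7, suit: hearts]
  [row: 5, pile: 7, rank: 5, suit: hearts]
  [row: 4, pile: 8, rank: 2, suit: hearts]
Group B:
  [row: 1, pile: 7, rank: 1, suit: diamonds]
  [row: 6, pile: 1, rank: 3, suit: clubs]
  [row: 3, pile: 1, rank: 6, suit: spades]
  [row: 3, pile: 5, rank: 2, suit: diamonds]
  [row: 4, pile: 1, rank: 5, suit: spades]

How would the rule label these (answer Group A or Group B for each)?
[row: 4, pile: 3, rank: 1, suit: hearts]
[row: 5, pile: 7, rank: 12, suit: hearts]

'Group A' ⟺ suit is hearts.
[row: 4, pile: 3, rank: 1, suit: hearts]: suit is hearts — passes, so Group A. [row: 5, pile: 7, rank: 12, suit: hearts]: suit is hearts — passes, so Group A.

Group A, Group A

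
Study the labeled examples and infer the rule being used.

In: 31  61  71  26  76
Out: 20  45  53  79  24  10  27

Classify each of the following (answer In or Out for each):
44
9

All 'In' examples share one property — ≡ 1 (mod 5) — and every 'Out' example lacks it.
44 → 44 mod 5 = 4 → Out. 9 → 9 mod 5 = 4 → Out.

Out, Out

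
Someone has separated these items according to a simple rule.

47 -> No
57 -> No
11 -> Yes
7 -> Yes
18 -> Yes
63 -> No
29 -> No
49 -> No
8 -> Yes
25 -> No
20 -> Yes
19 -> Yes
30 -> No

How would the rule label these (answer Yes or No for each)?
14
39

Yes, No

The rule appears to be: at most 20.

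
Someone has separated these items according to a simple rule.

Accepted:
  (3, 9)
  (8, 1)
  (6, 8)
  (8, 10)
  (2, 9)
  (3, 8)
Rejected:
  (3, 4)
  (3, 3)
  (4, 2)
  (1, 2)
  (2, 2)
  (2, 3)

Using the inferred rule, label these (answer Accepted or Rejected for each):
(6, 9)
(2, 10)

The common property of the 'Accepted' items is: sum ≥ 9. No 'Rejected' item has it.
(6, 9): 6+9 = 15 — satisfies this, so Accepted. (2, 10): 2+10 = 12 — satisfies this, so Accepted.

Accepted, Accepted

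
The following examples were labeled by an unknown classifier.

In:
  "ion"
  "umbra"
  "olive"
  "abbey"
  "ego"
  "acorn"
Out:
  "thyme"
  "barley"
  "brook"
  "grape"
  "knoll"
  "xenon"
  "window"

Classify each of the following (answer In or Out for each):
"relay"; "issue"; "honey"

Out, In, Out

All 'In' examples share one property — starts with a vowel — and every 'Out' example lacks it.
"relay": starts with 'r' — does not fit, so Out. "issue": starts with 'i' — meets the rule, so In. "honey": starts with 'h' — does not fit, so Out.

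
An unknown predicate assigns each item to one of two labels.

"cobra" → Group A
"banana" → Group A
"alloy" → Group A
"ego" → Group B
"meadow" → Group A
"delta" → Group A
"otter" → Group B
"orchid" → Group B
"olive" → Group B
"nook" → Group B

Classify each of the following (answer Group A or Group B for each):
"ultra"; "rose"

The rule appears to be: contains 'a'.

Group A, Group B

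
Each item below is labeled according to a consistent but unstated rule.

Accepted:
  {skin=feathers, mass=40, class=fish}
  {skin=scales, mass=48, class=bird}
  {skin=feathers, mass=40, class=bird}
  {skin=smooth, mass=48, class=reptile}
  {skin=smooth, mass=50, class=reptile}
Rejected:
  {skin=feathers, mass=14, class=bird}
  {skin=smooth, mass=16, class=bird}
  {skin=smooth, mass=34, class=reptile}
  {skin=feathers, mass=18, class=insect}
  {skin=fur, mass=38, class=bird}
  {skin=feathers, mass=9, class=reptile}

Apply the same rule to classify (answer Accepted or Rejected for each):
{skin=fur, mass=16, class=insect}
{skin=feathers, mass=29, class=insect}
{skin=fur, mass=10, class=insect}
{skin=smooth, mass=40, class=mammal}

Rejected, Rejected, Rejected, Accepted

The distinguishing property — mass ≥ 40 — holds for all the 'Accepted' cases and none of the 'Rejected' cases.
{skin=fur, mass=16, class=insect} — mass = 16, hence Rejected. {skin=feathers, mass=29, class=insect} — mass = 29, hence Rejected. {skin=fur, mass=10, class=insect} — mass = 10, hence Rejected. {skin=smooth, mass=40, class=mammal} — mass = 40, hence Accepted.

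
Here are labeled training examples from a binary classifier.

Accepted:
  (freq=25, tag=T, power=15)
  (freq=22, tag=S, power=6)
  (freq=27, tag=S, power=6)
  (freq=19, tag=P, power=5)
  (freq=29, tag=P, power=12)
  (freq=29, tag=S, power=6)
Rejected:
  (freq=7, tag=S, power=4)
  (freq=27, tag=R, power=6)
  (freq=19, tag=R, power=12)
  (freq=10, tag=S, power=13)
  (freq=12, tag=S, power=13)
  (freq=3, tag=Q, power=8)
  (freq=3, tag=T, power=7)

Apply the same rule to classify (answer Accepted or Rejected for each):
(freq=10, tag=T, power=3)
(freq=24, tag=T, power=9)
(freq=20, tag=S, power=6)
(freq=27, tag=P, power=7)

The common property of the 'Accepted' items is: tag is not R AND freq ≥ 19. No 'Rejected' item has it.
(freq=10, tag=T, power=3): tag is T, freq = 10 — does not satisfy this, so Rejected.
(freq=24, tag=T, power=9): tag is T, freq = 24 — has this property, so Accepted.
(freq=20, tag=S, power=6): tag is S, freq = 20 — has this property, so Accepted.
(freq=27, tag=P, power=7): tag is P, freq = 27 — has this property, so Accepted.

Rejected, Accepted, Accepted, Accepted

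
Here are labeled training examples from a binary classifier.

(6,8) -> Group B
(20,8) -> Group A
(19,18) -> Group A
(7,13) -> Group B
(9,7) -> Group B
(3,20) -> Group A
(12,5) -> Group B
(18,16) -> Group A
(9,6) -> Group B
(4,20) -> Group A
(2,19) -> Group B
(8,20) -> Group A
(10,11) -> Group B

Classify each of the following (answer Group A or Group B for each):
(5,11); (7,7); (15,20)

Group B, Group B, Group A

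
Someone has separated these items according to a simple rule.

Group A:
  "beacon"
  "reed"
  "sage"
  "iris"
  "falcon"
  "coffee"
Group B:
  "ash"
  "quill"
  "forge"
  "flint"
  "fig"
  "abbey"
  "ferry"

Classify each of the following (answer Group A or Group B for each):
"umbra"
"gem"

Group B, Group B

'Group A' ⟺ even length.
"umbra": Group B (length 5). "gem": Group B (length 3).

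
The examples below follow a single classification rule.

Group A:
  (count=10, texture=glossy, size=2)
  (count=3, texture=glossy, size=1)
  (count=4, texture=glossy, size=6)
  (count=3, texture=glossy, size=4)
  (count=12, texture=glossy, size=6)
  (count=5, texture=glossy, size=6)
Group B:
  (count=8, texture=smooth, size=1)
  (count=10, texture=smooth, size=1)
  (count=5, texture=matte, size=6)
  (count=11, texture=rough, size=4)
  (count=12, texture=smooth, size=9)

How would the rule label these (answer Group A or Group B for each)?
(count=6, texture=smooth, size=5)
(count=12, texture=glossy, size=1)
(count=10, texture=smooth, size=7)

Group B, Group A, Group B

The common property of the 'Group A' items is: texture is glossy. No 'Group B' item has it.
(count=6, texture=smooth, size=5) — texture is smooth, hence Group B.
(count=12, texture=glossy, size=1) — texture is glossy, hence Group A.
(count=10, texture=smooth, size=7) — texture is smooth, hence Group B.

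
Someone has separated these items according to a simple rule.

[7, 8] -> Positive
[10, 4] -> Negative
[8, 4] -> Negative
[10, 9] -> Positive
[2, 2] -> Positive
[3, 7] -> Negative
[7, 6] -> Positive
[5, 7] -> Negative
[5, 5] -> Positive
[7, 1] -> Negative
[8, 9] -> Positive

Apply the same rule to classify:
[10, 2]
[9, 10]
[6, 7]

A rule that fits every label: |first − second| ≤ 1 — true of each 'Positive' example, false of each 'Negative' one.
[10, 2]: |10−2| = 8, does not pass → Negative. [9, 10]: |9−10| = 1, matches → Positive. [6, 7]: |6−7| = 1, matches → Positive.

Negative, Positive, Positive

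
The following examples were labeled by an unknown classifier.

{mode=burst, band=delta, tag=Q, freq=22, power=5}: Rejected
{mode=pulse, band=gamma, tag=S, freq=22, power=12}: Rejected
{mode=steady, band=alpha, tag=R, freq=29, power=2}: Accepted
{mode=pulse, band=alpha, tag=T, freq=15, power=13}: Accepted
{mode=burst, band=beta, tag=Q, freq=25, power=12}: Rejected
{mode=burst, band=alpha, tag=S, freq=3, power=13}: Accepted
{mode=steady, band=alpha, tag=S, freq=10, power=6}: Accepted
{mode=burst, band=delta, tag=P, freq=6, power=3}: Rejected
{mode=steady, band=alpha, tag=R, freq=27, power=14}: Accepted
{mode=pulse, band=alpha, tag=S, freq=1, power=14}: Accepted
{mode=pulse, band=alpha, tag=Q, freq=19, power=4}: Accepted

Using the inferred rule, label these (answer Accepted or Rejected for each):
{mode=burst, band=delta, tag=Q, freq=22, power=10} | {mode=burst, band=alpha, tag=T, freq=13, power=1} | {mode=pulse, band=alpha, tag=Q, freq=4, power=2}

A rule that fits every label: band is alpha — true of each 'Accepted' example, false of each 'Rejected' one.

Rejected, Accepted, Accepted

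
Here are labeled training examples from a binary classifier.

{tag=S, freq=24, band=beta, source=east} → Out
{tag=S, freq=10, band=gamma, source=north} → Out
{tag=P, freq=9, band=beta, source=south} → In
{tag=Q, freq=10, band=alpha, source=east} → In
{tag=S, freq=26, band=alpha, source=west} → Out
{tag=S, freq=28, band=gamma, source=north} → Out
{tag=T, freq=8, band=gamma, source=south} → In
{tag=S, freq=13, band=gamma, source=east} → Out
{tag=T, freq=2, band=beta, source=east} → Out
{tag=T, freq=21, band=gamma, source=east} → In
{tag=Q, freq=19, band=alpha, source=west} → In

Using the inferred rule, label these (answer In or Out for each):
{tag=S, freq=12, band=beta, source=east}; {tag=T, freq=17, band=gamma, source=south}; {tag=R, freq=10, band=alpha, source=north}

Out, In, In

'In' ⟺ tag is not S AND freq ≥ 8.
{tag=S, freq=12, band=beta, source=east} — tag is S, freq = 12, hence Out.
{tag=T, freq=17, band=gamma, source=south} — tag is T, freq = 17, hence In.
{tag=R, freq=10, band=alpha, source=north} — tag is R, freq = 10, hence In.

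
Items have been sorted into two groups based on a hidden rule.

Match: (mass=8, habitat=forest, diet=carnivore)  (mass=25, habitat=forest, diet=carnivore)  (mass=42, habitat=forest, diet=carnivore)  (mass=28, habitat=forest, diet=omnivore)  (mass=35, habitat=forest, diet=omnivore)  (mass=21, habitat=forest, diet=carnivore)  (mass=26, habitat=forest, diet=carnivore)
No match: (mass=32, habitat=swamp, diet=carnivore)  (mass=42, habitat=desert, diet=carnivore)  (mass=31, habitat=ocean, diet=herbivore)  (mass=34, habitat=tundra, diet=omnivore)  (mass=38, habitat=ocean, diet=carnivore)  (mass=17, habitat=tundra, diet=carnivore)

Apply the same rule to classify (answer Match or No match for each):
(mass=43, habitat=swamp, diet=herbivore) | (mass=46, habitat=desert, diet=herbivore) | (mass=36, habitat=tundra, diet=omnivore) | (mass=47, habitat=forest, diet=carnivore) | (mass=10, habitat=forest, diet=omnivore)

Checking candidate rules against both groups, what survives is: habitat is forest.
(mass=43, habitat=swamp, diet=herbivore): habitat is swamp, fails this test → No match.
(mass=46, habitat=desert, diet=herbivore): habitat is desert, fails this test → No match.
(mass=36, habitat=tundra, diet=omnivore): habitat is tundra, fails this test → No match.
(mass=47, habitat=forest, diet=carnivore): habitat is forest, meets the rule → Match.
(mass=10, habitat=forest, diet=omnivore): habitat is forest, meets the rule → Match.

No match, No match, No match, Match, Match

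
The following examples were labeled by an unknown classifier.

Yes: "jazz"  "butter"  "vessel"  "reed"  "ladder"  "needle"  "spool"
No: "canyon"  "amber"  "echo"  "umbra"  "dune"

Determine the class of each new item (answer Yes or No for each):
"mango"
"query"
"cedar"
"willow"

No, No, No, Yes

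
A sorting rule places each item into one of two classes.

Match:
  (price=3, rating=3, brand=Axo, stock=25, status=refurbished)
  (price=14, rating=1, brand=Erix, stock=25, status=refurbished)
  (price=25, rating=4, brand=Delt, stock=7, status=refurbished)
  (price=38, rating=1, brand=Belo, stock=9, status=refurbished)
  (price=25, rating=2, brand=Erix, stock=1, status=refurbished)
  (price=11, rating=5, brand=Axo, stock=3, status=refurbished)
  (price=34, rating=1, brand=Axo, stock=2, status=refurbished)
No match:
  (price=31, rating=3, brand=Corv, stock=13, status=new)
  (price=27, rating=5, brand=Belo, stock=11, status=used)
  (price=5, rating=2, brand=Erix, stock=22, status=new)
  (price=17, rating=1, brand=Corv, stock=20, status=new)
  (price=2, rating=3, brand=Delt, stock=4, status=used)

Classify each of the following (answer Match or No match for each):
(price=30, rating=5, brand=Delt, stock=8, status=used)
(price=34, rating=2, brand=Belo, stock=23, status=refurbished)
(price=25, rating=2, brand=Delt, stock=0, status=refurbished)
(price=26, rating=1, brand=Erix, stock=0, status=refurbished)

The pattern is that an item is 'Match' exactly when: status is refurbished.

No match, Match, Match, Match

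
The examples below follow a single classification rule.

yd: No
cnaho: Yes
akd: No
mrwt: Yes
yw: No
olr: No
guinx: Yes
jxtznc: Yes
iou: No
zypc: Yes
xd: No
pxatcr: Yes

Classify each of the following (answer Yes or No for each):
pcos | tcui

All 'Yes' examples share one property — length ≥ 4 — and every 'No' example lacks it.
pcos → length 4 → Yes.
tcui → length 4 → Yes.

Yes, Yes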